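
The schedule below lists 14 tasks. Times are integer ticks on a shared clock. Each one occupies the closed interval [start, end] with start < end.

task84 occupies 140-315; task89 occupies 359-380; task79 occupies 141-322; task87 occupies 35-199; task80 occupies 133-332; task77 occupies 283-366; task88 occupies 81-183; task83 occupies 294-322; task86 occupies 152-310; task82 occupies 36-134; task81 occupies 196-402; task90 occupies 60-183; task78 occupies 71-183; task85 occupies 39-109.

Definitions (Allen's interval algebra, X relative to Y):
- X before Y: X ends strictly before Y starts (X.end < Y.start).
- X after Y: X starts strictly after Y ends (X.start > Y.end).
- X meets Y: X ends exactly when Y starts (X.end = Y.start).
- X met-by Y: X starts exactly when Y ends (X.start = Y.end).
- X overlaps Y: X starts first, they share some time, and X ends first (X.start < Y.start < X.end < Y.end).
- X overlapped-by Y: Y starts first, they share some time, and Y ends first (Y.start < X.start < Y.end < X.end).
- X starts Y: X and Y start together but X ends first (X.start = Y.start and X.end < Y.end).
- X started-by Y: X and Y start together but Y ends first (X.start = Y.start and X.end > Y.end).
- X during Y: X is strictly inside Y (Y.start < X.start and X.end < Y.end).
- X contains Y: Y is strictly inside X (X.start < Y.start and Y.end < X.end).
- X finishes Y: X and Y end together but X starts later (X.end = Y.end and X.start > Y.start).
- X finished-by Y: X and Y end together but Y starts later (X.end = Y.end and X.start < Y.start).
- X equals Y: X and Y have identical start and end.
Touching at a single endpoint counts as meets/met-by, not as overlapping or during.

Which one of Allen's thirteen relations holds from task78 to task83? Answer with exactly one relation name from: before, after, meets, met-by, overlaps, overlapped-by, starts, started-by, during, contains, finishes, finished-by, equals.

before

task78 = [71, 183]; task83 = [294, 322].
Compare endpoints: task78.start < task83.start, task78.start < task83.end, task78.end < task83.start, task78.end < task83.end.
That pattern is 'before'.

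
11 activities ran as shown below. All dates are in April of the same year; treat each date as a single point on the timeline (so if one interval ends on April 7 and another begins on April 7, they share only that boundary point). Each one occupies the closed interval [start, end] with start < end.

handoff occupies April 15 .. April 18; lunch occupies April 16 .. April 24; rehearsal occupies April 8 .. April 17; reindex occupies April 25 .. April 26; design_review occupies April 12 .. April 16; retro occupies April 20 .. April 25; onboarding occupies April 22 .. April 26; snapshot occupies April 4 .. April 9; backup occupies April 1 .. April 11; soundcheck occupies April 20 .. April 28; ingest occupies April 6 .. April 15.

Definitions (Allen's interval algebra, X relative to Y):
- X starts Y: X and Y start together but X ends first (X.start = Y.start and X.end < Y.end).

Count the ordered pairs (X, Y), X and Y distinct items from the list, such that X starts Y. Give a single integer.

Checking all 110 ordered pairs for relation 'starts'; matching pairs in alphabetical order:
(retro, soundcheck): retro starts soundcheck ✓
Count: 1.

1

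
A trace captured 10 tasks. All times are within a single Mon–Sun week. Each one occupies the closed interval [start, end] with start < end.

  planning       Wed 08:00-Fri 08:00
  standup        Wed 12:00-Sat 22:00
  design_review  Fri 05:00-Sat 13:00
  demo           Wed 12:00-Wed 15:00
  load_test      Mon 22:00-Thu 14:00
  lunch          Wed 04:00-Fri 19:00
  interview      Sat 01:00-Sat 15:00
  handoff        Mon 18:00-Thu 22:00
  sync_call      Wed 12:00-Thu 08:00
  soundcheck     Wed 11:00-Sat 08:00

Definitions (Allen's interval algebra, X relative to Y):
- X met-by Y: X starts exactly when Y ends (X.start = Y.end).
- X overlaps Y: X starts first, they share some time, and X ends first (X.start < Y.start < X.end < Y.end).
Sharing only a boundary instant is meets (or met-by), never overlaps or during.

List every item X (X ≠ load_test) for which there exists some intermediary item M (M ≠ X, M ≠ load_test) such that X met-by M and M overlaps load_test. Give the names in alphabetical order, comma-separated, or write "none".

Target load_test = [Mon 22:00, Thu 14:00].
Intermediaries M with M overlaps load_test: none.
Union: none.

none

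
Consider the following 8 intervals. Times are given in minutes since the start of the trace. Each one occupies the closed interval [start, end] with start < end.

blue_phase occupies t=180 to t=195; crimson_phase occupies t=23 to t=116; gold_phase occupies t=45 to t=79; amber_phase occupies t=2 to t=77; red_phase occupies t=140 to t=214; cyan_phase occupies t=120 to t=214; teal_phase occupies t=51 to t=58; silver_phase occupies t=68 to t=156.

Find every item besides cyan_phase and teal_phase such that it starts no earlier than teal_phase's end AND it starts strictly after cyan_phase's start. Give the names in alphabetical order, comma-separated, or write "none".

Conditions: its start is no earlier than teal_phase's end (X.start >= t=58) AND its start is strictly after cyan_phase's start (X.start > t=120).
amber_phase: start t=2 >= t=58? ✗; start t=2 > t=120? ✗ → no.
blue_phase: start t=180 >= t=58? ✓; start t=180 > t=120? ✓ → yes.
crimson_phase: start t=23 >= t=58? ✗; start t=23 > t=120? ✗ → no.
gold_phase: start t=45 >= t=58? ✗; start t=45 > t=120? ✗ → no.
red_phase: start t=140 >= t=58? ✓; start t=140 > t=120? ✓ → yes.
silver_phase: start t=68 >= t=58? ✓; start t=68 > t=120? ✗ → no.
Result: blue_phase, red_phase.

blue_phase, red_phase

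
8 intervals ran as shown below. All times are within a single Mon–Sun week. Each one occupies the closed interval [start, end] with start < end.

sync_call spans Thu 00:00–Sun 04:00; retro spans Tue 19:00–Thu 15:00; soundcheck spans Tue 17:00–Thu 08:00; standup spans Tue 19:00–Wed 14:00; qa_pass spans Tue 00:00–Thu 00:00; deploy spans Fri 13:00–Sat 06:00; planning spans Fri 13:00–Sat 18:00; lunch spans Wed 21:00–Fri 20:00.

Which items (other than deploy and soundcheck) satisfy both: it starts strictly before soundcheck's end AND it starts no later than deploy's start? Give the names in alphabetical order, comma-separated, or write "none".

Conditions: its start is strictly before soundcheck's end (X.start < Thu 08:00) AND its start is no later than deploy's start (X.start <= Fri 13:00).
lunch: start Wed 21:00 < Thu 08:00? ✓; start Wed 21:00 <= Fri 13:00? ✓ → yes.
planning: start Fri 13:00 < Thu 08:00? ✗; start Fri 13:00 <= Fri 13:00? ✓ → no.
qa_pass: start Tue 00:00 < Thu 08:00? ✓; start Tue 00:00 <= Fri 13:00? ✓ → yes.
retro: start Tue 19:00 < Thu 08:00? ✓; start Tue 19:00 <= Fri 13:00? ✓ → yes.
standup: start Tue 19:00 < Thu 08:00? ✓; start Tue 19:00 <= Fri 13:00? ✓ → yes.
sync_call: start Thu 00:00 < Thu 08:00? ✓; start Thu 00:00 <= Fri 13:00? ✓ → yes.
Result: lunch, qa_pass, retro, standup, sync_call.

lunch, qa_pass, retro, standup, sync_call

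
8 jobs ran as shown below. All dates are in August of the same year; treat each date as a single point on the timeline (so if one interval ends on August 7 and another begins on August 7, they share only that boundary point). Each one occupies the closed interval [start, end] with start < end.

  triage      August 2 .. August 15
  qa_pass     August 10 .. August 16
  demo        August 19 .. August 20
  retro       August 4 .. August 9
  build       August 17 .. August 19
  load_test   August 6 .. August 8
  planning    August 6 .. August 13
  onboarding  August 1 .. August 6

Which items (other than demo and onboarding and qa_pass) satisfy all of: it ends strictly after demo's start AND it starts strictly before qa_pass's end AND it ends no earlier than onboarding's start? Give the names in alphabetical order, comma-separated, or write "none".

Conditions: its end is strictly after demo's start (X.end > August 19) AND its start is strictly before qa_pass's end (X.start < August 16) AND its end is no earlier than onboarding's start (X.end >= August 1).
build: end August 19 > August 19? ✗; start August 17 < August 16? ✗; end August 19 >= August 1? ✓ → no.
load_test: end August 8 > August 19? ✗; start August 6 < August 16? ✓; end August 8 >= August 1? ✓ → no.
planning: end August 13 > August 19? ✗; start August 6 < August 16? ✓; end August 13 >= August 1? ✓ → no.
retro: end August 9 > August 19? ✗; start August 4 < August 16? ✓; end August 9 >= August 1? ✓ → no.
triage: end August 15 > August 19? ✗; start August 2 < August 16? ✓; end August 15 >= August 1? ✓ → no.
Result: none.

none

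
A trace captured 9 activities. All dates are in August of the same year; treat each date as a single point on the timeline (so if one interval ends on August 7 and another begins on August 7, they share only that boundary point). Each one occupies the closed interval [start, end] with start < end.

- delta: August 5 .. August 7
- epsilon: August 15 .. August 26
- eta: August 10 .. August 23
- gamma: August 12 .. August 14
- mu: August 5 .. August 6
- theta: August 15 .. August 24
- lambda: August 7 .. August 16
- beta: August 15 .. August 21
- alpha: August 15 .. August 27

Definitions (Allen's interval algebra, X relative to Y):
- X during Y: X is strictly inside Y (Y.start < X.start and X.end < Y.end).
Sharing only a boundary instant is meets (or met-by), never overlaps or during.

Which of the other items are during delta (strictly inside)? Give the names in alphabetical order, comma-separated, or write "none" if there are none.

none

Target delta = [August 5, August 7].
alpha [August 15, August 27] → after → no.
beta [August 15, August 21] → after → no.
epsilon [August 15, August 26] → after → no.
eta [August 10, August 23] → after → no.
gamma [August 12, August 14] → after → no.
lambda [August 7, August 16] → met-by → no.
mu [August 5, August 6] → starts → no.
theta [August 15, August 24] → after → no.
Result: none.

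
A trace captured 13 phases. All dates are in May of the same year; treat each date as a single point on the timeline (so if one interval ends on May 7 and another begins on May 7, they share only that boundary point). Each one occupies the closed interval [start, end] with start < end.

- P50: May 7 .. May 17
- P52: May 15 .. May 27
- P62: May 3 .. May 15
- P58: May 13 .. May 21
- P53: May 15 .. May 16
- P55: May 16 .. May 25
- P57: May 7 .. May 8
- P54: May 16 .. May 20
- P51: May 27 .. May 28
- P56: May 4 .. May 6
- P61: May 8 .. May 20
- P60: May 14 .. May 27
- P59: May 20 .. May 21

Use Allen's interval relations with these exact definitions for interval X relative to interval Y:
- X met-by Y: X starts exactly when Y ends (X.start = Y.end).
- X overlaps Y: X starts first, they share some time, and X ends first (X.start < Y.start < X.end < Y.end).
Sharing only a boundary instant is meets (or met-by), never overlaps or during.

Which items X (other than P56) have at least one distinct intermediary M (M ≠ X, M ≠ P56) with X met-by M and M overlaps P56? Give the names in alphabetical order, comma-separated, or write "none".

Target P56 = [May 4, May 6].
Intermediaries M with M overlaps P56: none.
Union: none.

none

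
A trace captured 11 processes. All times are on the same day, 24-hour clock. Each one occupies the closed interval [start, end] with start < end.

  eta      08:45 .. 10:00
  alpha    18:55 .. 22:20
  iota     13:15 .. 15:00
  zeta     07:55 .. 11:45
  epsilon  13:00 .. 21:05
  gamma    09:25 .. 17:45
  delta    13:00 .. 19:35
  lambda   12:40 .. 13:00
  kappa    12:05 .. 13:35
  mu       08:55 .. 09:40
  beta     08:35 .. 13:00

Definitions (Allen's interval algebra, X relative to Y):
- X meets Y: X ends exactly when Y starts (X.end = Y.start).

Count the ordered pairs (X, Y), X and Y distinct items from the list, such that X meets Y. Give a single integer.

Checking all 110 ordered pairs for relation 'meets'; matching pairs in alphabetical order:
(beta, delta): beta meets delta ✓
(beta, epsilon): beta meets epsilon ✓
(lambda, delta): lambda meets delta ✓
(lambda, epsilon): lambda meets epsilon ✓
Count: 4.

4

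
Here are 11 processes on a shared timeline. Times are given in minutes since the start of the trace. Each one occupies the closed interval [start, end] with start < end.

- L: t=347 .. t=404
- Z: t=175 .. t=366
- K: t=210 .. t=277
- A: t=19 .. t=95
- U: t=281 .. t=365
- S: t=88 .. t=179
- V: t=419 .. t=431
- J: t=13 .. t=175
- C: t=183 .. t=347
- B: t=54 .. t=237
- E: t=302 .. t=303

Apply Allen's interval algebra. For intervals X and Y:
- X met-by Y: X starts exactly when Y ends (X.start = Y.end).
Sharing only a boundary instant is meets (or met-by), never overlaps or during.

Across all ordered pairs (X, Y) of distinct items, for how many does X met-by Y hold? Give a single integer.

Checking all 110 ordered pairs for relation 'met-by'; matching pairs in alphabetical order:
(L, C): L met-by C ✓
(Z, J): Z met-by J ✓
Count: 2.

2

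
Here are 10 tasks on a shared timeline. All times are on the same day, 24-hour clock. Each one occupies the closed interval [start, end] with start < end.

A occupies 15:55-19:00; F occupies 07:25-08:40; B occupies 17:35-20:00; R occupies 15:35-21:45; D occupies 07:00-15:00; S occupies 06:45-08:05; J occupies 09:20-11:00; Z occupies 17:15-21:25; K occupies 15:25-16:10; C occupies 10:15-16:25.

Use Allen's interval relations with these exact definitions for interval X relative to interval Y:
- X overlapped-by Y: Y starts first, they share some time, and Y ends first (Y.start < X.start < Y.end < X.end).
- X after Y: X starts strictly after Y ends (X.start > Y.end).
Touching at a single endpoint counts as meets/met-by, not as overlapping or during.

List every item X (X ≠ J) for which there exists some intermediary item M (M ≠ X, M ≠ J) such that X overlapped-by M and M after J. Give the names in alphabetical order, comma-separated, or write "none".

A, B, R, Z

Target J = [09:20, 11:00].
Intermediaries M with M after J: A, B, K, R, Z.
Via A — items with X overlapped-by A: B, Z.
Via B — items with X overlapped-by B: none.
Via K — items with X overlapped-by K: A, R.
Via R — items with X overlapped-by R: none.
Via Z — items with X overlapped-by Z: none.
Union: A, B, R, Z.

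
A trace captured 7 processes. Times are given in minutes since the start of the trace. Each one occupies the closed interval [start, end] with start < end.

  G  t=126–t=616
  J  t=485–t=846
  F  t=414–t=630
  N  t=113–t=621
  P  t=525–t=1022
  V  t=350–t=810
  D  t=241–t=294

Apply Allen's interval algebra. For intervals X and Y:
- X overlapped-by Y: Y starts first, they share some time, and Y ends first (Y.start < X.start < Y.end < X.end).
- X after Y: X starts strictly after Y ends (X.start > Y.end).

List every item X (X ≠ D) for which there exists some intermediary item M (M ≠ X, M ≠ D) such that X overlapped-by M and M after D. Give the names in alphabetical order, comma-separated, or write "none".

J, P

Target D = [t=241, t=294].
Intermediaries M with M after D: F, J, P, V.
Via F — items with X overlapped-by F: J, P.
Via J — items with X overlapped-by J: P.
Via P — items with X overlapped-by P: none.
Via V — items with X overlapped-by V: J, P.
Union: J, P.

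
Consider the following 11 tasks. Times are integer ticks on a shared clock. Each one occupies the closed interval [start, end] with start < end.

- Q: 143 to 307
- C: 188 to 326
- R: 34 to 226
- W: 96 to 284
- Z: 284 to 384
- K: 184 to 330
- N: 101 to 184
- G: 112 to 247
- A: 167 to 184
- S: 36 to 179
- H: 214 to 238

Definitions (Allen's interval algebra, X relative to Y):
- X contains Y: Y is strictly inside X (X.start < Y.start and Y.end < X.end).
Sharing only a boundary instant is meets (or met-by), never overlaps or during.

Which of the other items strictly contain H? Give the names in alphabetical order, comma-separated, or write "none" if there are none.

Target H = [214, 238].
A [167, 184] → before → no.
C [188, 326] → contains → yes.
G [112, 247] → contains → yes.
K [184, 330] → contains → yes.
N [101, 184] → before → no.
Q [143, 307] → contains → yes.
R [34, 226] → overlaps → no.
S [36, 179] → before → no.
W [96, 284] → contains → yes.
Z [284, 384] → after → no.
Result: C, G, K, Q, W.

C, G, K, Q, W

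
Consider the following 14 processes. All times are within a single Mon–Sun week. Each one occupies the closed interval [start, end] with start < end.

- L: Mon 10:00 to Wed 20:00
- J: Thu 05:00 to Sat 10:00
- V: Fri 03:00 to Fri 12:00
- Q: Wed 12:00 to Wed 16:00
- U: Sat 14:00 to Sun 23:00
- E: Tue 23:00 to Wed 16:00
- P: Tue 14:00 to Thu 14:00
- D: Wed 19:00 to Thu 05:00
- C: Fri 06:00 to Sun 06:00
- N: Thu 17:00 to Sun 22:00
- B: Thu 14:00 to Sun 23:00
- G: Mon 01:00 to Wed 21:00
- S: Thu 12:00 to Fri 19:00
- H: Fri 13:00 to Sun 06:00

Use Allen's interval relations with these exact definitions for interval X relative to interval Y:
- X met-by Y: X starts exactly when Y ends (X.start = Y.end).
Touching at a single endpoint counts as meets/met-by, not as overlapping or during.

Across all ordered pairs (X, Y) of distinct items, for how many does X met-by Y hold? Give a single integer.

Checking all 182 ordered pairs for relation 'met-by'; matching pairs in alphabetical order:
(B, P): B met-by P ✓
(J, D): J met-by D ✓
Count: 2.

2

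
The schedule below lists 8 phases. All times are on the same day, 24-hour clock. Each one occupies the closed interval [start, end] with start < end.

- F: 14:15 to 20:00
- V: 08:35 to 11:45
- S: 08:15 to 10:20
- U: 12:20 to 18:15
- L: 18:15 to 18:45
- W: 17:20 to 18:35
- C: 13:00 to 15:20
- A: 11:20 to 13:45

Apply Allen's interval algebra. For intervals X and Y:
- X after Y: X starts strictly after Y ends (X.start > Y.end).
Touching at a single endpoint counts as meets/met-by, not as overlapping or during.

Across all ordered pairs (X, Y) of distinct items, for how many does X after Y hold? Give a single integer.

Checking all 56 ordered pairs for relation 'after'; matching pairs in alphabetical order:
(A, S): A after S ✓
(C, S): C after S ✓
(C, V): C after V ✓
(F, A): F after A ✓
(F, S): F after S ✓
(F, V): F after V ✓
(L, A): L after A ✓
(L, C): L after C ✓
(L, S): L after S ✓
(L, V): L after V ✓
(U, S): U after S ✓
(U, V): U after V ✓
(W, A): W after A ✓
(W, C): W after C ✓
(W, S): W after S ✓
(W, V): W after V ✓
Count: 16.

16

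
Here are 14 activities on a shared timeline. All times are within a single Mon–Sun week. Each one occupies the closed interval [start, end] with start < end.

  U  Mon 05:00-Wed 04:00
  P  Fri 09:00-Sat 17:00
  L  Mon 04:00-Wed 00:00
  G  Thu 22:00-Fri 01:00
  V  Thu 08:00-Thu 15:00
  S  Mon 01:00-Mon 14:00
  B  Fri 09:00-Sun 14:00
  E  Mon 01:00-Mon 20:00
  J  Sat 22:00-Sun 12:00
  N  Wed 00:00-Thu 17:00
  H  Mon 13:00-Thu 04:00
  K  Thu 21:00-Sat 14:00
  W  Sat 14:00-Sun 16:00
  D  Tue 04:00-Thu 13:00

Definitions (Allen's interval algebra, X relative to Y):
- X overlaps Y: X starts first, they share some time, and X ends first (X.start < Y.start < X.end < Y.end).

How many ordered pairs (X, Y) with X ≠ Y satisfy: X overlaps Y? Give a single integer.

20

Checking all 182 ordered pairs for relation 'overlaps'; matching pairs in alphabetical order:
(B, W): B overlaps W ✓
(D, N): D overlaps N ✓
(D, V): D overlaps V ✓
(E, H): E overlaps H ✓
(E, L): E overlaps L ✓
(E, U): E overlaps U ✓
(H, D): H overlaps D ✓
(H, N): H overlaps N ✓
(K, B): K overlaps B ✓
(K, P): K overlaps P ✓
(L, D): L overlaps D ✓
(L, H): L overlaps H ✓
(L, U): L overlaps U ✓
(P, W): P overlaps W ✓
(S, H): S overlaps H ✓
(S, L): S overlaps L ✓
(S, U): S overlaps U ✓
(U, D): U overlaps D ✓
(U, H): U overlaps H ✓
(U, N): U overlaps N ✓
Count: 20.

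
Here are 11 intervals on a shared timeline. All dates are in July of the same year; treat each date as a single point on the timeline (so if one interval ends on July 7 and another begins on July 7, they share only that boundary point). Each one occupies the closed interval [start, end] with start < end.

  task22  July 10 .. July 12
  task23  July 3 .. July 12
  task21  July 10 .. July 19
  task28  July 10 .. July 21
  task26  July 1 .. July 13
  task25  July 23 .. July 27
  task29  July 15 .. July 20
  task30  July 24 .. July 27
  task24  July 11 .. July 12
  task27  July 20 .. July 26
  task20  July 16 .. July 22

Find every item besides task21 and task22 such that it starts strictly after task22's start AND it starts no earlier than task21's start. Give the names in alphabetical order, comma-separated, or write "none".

task20, task24, task25, task27, task29, task30

Conditions: its start is strictly after task22's start (X.start > July 10) AND its start is no earlier than task21's start (X.start >= July 10).
task20: start July 16 > July 10? ✓; start July 16 >= July 10? ✓ → yes.
task23: start July 3 > July 10? ✗; start July 3 >= July 10? ✗ → no.
task24: start July 11 > July 10? ✓; start July 11 >= July 10? ✓ → yes.
task25: start July 23 > July 10? ✓; start July 23 >= July 10? ✓ → yes.
task26: start July 1 > July 10? ✗; start July 1 >= July 10? ✗ → no.
task27: start July 20 > July 10? ✓; start July 20 >= July 10? ✓ → yes.
task28: start July 10 > July 10? ✗; start July 10 >= July 10? ✓ → no.
task29: start July 15 > July 10? ✓; start July 15 >= July 10? ✓ → yes.
task30: start July 24 > July 10? ✓; start July 24 >= July 10? ✓ → yes.
Result: task20, task24, task25, task27, task29, task30.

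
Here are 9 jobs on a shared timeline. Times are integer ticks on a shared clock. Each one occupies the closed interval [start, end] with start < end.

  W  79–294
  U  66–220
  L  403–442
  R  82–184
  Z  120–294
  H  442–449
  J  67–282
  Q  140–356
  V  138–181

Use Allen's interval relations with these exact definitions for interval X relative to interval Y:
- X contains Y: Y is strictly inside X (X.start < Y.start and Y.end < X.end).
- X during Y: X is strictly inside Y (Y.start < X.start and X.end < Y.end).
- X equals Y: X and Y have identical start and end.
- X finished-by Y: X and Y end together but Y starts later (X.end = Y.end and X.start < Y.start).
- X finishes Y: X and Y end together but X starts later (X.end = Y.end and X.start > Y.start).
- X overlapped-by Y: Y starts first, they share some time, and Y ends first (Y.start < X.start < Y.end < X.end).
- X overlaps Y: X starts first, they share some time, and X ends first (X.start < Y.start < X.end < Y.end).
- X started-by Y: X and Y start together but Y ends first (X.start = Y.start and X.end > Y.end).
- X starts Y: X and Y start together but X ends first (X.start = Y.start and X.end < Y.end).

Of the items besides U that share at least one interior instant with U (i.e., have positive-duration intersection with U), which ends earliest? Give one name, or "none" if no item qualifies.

Target U = [66, 220].
H [442, 449] → after → excluded.
J [67, 282] → overlapped-by → candidate.
L [403, 442] → after → excluded.
Q [140, 356] → overlapped-by → candidate.
R [82, 184] → during → candidate.
V [138, 181] → during → candidate.
W [79, 294] → overlapped-by → candidate.
Z [120, 294] → overlapped-by → candidate.
Among candidates, earliest end is 181 → V.

V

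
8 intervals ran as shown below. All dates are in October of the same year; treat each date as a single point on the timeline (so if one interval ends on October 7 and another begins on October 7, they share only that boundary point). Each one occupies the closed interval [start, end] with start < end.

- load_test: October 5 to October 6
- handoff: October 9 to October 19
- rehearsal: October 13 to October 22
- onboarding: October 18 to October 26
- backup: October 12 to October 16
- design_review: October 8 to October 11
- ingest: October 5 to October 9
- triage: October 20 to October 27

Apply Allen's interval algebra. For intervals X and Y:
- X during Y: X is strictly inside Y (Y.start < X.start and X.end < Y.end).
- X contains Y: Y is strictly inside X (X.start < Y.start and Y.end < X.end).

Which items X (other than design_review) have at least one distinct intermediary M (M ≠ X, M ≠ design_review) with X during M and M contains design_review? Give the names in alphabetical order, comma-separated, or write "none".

none

Target design_review = [October 8, October 11].
Intermediaries M with M contains design_review: none.
Union: none.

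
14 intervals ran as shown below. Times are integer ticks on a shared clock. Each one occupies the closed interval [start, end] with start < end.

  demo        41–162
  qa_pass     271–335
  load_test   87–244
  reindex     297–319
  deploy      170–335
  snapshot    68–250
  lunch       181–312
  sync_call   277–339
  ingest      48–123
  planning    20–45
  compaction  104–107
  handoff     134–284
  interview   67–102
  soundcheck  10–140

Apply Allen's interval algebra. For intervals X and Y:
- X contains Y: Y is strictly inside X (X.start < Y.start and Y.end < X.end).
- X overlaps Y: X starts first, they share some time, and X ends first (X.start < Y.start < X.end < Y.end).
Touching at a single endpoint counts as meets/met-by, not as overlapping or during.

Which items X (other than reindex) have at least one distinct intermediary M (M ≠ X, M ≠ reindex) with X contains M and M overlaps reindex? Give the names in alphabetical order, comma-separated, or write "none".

deploy

Target reindex = [297, 319].
Intermediaries M with M overlaps reindex: lunch.
Via lunch — items with X contains lunch: deploy.
Union: deploy.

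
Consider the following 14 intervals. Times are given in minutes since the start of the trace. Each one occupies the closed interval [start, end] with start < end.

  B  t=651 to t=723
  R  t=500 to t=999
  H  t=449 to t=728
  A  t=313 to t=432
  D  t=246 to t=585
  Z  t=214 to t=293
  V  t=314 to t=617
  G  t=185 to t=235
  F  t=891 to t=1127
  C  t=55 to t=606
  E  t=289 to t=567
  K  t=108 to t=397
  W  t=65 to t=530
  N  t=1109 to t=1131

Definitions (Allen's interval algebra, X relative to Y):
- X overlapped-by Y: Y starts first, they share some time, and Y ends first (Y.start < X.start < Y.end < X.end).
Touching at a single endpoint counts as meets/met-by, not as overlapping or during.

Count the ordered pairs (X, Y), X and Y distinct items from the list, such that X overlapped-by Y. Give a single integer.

27

Checking all 182 ordered pairs for relation 'overlapped-by'; matching pairs in alphabetical order:
(A, K): A overlapped-by K ✓
(D, K): D overlapped-by K ✓
(D, W): D overlapped-by W ✓
(D, Z): D overlapped-by Z ✓
(E, K): E overlapped-by K ✓
(E, W): E overlapped-by W ✓
(E, Z): E overlapped-by Z ✓
(F, R): F overlapped-by R ✓
(H, C): H overlapped-by C ✓
(H, D): H overlapped-by D ✓
(H, E): H overlapped-by E ✓
(H, V): H overlapped-by V ✓
(H, W): H overlapped-by W ✓
(N, F): N overlapped-by F ✓
(R, C): R overlapped-by C ✓
(R, D): R overlapped-by D ✓
(R, E): R overlapped-by E ✓
(R, H): R overlapped-by H ✓
(R, V): R overlapped-by V ✓
(R, W): R overlapped-by W ✓
(V, A): V overlapped-by A ✓
(V, C): V overlapped-by C ✓
(V, D): V overlapped-by D ✓
(V, E): V overlapped-by E ✓
... plus 3 further pairs not listed.
Count: 27.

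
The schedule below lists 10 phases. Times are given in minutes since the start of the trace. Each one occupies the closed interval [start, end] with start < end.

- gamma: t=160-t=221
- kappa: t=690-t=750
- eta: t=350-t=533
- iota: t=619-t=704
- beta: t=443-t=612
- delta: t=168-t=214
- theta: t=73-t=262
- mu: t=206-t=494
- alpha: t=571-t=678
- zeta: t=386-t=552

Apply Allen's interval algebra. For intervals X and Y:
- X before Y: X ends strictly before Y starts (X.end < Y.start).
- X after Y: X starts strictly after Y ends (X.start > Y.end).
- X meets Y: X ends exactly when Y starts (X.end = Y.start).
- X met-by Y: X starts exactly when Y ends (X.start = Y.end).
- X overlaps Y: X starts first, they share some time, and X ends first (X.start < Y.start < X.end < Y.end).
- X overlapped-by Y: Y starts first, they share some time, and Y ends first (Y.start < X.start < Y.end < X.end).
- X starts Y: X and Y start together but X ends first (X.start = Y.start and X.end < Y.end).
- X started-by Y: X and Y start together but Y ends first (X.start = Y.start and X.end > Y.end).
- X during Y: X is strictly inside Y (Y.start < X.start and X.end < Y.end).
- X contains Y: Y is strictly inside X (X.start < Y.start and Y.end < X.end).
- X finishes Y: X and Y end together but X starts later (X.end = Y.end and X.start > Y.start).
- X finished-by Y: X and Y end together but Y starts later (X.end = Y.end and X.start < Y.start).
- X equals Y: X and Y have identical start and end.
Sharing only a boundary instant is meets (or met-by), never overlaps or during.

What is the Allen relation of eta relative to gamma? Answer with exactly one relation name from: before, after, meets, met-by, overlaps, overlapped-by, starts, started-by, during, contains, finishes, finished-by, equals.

after

eta = [t=350, t=533]; gamma = [t=160, t=221].
Compare endpoints: eta.start > gamma.start, eta.start > gamma.end, eta.end > gamma.start, eta.end > gamma.end.
That pattern is 'after'.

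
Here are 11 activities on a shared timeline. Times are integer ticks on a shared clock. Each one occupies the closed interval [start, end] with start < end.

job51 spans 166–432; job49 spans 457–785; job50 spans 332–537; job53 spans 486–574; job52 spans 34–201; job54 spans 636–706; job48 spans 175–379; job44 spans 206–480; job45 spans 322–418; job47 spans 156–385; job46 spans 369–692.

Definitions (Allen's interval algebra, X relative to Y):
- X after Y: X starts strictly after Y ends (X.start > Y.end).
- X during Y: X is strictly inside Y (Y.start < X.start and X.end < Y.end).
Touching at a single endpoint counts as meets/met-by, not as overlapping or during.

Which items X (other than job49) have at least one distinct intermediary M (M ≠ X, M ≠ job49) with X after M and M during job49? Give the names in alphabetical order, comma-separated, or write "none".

job54

Target job49 = [457, 785].
Intermediaries M with M during job49: job53, job54.
Via job53 — items with X after job53: job54.
Via job54 — items with X after job54: none.
Union: job54.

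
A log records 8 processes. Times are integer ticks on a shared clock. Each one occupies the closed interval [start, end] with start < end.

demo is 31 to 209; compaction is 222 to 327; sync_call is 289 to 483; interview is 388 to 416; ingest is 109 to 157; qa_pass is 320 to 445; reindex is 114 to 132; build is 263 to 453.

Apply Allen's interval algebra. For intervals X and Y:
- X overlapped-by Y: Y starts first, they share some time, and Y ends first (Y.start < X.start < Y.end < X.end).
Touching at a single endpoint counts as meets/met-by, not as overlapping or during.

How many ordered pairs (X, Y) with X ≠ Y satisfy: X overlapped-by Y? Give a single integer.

Checking all 56 ordered pairs for relation 'overlapped-by'; matching pairs in alphabetical order:
(build, compaction): build overlapped-by compaction ✓
(qa_pass, compaction): qa_pass overlapped-by compaction ✓
(sync_call, build): sync_call overlapped-by build ✓
(sync_call, compaction): sync_call overlapped-by compaction ✓
Count: 4.

4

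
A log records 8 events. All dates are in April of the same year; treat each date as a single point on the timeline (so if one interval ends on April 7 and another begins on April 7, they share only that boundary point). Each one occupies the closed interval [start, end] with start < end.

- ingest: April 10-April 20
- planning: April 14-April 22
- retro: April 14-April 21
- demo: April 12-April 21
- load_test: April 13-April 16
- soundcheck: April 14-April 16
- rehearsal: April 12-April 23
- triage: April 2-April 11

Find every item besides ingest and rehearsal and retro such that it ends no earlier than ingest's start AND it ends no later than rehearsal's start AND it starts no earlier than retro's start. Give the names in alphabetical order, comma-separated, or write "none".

none

Conditions: its end is no earlier than ingest's start (X.end >= April 10) AND its end is no later than rehearsal's start (X.end <= April 12) AND its start is no earlier than retro's start (X.start >= April 14).
demo: end April 21 >= April 10? ✓; end April 21 <= April 12? ✗; start April 12 >= April 14? ✗ → no.
load_test: end April 16 >= April 10? ✓; end April 16 <= April 12? ✗; start April 13 >= April 14? ✗ → no.
planning: end April 22 >= April 10? ✓; end April 22 <= April 12? ✗; start April 14 >= April 14? ✓ → no.
soundcheck: end April 16 >= April 10? ✓; end April 16 <= April 12? ✗; start April 14 >= April 14? ✓ → no.
triage: end April 11 >= April 10? ✓; end April 11 <= April 12? ✓; start April 2 >= April 14? ✗ → no.
Result: none.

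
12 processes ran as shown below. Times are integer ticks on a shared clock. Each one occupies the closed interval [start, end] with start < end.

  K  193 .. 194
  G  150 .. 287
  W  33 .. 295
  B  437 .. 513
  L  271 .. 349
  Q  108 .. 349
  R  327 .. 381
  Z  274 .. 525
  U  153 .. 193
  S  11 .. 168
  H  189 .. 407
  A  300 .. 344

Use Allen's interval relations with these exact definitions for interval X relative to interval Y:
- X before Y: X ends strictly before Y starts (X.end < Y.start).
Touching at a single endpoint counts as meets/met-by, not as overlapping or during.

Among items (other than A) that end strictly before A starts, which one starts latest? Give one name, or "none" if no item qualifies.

Target A = [300, 344].
B [437, 513] → after → excluded.
G [150, 287] → before → candidate.
H [189, 407] → contains → excluded.
K [193, 194] → before → candidate.
L [271, 349] → contains → excluded.
Q [108, 349] → contains → excluded.
R [327, 381] → overlapped-by → excluded.
S [11, 168] → before → candidate.
U [153, 193] → before → candidate.
W [33, 295] → before → candidate.
Z [274, 525] → contains → excluded.
Among candidates, latest start is 193 → K.

K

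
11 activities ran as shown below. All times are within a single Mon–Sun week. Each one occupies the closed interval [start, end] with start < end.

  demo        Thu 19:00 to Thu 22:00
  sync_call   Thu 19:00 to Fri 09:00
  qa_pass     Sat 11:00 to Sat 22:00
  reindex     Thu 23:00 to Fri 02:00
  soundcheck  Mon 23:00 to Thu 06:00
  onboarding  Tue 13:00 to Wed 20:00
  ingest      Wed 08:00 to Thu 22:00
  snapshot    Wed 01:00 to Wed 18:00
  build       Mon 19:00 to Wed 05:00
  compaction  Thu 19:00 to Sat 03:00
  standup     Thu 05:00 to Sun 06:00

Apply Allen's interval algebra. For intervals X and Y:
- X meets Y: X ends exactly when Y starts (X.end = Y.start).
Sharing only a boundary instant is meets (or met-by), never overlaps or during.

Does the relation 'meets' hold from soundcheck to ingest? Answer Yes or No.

No

soundcheck = [Mon 23:00, Thu 06:00], ingest = [Wed 08:00, Thu 22:00].
Actual relation of soundcheck to ingest: overlaps.
Asked whether 'meets' holds → No.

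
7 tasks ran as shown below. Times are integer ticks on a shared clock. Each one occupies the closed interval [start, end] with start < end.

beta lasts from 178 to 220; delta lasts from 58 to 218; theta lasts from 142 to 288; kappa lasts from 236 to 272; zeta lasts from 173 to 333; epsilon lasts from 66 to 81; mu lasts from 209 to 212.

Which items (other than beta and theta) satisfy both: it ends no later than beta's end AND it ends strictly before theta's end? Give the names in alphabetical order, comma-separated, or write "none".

delta, epsilon, mu

Conditions: its end is no later than beta's end (X.end <= 220) AND its end is strictly before theta's end (X.end < 288).
delta: end 218 <= 220? ✓; end 218 < 288? ✓ → yes.
epsilon: end 81 <= 220? ✓; end 81 < 288? ✓ → yes.
kappa: end 272 <= 220? ✗; end 272 < 288? ✓ → no.
mu: end 212 <= 220? ✓; end 212 < 288? ✓ → yes.
zeta: end 333 <= 220? ✗; end 333 < 288? ✗ → no.
Result: delta, epsilon, mu.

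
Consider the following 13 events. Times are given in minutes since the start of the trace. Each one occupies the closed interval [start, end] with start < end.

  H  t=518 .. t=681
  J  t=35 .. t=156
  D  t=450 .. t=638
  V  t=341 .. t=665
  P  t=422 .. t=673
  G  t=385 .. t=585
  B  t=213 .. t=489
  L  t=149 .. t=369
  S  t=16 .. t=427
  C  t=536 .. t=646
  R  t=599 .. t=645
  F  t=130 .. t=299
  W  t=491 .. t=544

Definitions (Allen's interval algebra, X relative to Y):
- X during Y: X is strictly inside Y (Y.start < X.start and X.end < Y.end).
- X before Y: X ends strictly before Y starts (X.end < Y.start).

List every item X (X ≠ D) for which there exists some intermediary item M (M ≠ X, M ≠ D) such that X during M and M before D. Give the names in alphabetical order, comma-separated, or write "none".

Target D = [t=450, t=638].
Intermediaries M with M before D: F, J, L, S.
Via F — items with X during F: none.
Via J — items with X during J: none.
Via L — items with X during L: none.
Via S — items with X during S: F, J, L.
Union: F, J, L.

F, J, L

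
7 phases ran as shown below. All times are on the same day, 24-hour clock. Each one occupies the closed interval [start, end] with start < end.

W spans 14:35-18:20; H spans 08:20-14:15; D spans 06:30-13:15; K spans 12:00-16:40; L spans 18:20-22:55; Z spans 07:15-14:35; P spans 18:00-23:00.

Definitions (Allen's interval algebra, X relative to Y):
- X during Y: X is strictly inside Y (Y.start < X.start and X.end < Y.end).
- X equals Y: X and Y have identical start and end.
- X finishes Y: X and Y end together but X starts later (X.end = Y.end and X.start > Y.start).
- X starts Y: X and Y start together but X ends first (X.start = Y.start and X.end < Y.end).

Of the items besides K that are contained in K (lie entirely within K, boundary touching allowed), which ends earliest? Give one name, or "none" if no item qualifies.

Target K = [12:00, 16:40].
D [06:30, 13:15] → overlaps → excluded.
H [08:20, 14:15] → overlaps → excluded.
L [18:20, 22:55] → after → excluded.
P [18:00, 23:00] → after → excluded.
W [14:35, 18:20] → overlapped-by → excluded.
Z [07:15, 14:35] → overlaps → excluded.
No candidates → none.

none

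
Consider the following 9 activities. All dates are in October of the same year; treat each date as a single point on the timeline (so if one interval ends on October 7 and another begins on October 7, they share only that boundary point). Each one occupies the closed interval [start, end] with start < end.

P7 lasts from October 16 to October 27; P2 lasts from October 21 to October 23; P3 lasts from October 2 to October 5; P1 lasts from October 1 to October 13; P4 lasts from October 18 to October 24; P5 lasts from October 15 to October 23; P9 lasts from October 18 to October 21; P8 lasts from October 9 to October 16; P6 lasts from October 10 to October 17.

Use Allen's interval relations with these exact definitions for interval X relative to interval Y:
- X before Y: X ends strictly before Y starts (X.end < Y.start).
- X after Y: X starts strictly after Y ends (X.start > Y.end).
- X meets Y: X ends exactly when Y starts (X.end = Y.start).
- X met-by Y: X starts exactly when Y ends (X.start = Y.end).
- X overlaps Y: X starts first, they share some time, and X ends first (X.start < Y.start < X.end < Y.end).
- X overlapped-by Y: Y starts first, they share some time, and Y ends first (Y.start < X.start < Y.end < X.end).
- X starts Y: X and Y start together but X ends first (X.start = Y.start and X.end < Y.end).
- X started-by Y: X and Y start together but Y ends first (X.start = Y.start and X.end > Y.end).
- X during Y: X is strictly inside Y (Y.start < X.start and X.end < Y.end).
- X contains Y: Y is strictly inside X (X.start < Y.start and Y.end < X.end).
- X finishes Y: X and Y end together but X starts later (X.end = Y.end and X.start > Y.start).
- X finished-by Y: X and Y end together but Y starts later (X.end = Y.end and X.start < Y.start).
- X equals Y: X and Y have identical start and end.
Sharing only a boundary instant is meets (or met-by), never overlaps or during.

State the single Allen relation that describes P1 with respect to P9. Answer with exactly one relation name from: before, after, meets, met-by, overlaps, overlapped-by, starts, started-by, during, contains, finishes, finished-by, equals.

P1 = [October 1, October 13]; P9 = [October 18, October 21].
Compare endpoints: P1.start < P9.start, P1.start < P9.end, P1.end < P9.start, P1.end < P9.end.
That pattern is 'before'.

before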